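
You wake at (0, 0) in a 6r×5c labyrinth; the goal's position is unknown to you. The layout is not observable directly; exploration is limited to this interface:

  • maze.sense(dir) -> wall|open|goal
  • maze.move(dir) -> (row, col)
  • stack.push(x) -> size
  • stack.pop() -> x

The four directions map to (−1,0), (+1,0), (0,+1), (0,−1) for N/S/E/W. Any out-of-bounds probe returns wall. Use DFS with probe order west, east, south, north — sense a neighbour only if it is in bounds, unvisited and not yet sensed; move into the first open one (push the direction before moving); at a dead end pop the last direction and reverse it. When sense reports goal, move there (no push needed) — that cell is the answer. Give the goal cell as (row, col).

> maze.sense dir→east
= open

> stack.push x→east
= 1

> maze.move dir→east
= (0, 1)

> maze.sense dir→east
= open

> stack.push x→east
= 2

> maze.move dir→east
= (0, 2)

> maze.sense dir→east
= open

> stack.push x→east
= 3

> maze.move dir→east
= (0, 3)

> maze.sense dir→east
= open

> stack.push x→east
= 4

> maze.move dir→east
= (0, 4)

> maze.sense dir→south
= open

> stack.push x→south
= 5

> maze.move dir→south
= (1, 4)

> maze.sense dir→west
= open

> stack.push x→west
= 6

> maze.move dir→west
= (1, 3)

> maze.sense dir→west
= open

> stack.push x→west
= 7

> maze.move dir→west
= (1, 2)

> maze.sense dir→west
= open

> stack.push x→west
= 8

> maze.move dir→west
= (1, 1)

> maze.sense dir→west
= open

> stack.push x→west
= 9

> maze.move dir→west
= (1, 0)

> maze.sense dir→south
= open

> stack.push x→south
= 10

> maze.move dir→south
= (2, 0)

> maze.sense dir→east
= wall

> maze.sense dir→south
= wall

> stack.pop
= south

> maze.move dir→north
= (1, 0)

> stack.pop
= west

> maze.move dir→east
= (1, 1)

> stack.pop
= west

> maze.move dir→east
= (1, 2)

> maze.sense dir→south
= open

> stack.push x→south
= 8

> maze.move dir→south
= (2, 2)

> maze.sense dir→east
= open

> stack.push x→east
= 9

> maze.move dir→east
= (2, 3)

> maze.sense dir→east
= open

> stack.push x→east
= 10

> maze.move dir→east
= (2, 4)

> maze.sense dir→south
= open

> stack.push x→south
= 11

> maze.move dir→south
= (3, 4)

> maze.sense dir→west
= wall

> maze.sense dir→south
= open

> stack.push x→south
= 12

> maze.move dir→south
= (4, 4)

> maze.sense dir→west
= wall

> maze.sense dir→south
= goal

> maze.move dir→south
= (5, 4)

Answer: (5, 4)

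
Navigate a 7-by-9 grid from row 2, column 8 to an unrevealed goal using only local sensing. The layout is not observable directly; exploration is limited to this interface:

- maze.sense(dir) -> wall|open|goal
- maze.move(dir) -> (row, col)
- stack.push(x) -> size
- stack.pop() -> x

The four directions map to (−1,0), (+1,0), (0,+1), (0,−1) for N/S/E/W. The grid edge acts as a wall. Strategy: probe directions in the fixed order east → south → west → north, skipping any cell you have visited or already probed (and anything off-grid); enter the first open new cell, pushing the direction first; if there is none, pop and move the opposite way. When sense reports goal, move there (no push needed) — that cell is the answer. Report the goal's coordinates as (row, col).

! maze.sense(dir: south) : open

! stack.push(x: south) : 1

! maze.move(dir: south) : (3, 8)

! maze.sense(dir: south) : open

! stack.push(x: south) : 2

! maze.move(dir: south) : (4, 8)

! maze.sense(dir: south) : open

! stack.push(x: south) : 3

! maze.move(dir: south) : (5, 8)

! maze.sense(dir: south) : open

! stack.push(x: south) : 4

! maze.move(dir: south) : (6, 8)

! maze.sense(dir: west) : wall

! stack.pop() : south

! maze.move(dir: north) : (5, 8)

! maze.sense(dir: west) : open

! stack.push(x: west) : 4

! maze.move(dir: west) : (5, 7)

! maze.sense(dir: west) : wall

! maze.sense(dir: north) : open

! stack.push(x: north) : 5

! maze.move(dir: north) : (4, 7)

! maze.sense(dir: west) : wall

! maze.sense(dir: north) : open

! stack.push(x: north) : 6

! maze.move(dir: north) : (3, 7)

! maze.sense(dir: west) : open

! stack.push(x: west) : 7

! maze.move(dir: west) : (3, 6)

! maze.sense(dir: west) : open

! stack.push(x: west) : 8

! maze.move(dir: west) : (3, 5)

! maze.sense(dir: south) : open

! stack.push(x: south) : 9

! maze.move(dir: south) : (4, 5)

! maze.sense(dir: south) : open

! stack.push(x: south) : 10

! maze.move(dir: south) : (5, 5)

! maze.sense(dir: south) : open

! stack.push(x: south) : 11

! maze.move(dir: south) : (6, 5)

! maze.sense(dir: east) : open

! stack.push(x: east) : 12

! maze.move(dir: east) : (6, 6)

! stack.pop() : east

! maze.move(dir: west) : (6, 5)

! maze.sense(dir: west) : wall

! stack.pop() : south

! maze.move(dir: north) : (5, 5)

! maze.sense(dir: west) : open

! stack.push(x: west) : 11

! maze.move(dir: west) : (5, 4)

! maze.sense(dir: west) : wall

! maze.sense(dir: north) : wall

! stack.pop() : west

! maze.move(dir: east) : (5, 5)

! stack.pop() : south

! maze.move(dir: north) : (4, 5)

! stack.pop() : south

! maze.move(dir: north) : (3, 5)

! maze.sense(dir: west) : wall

! maze.sense(dir: north) : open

! stack.push(x: north) : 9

! maze.move(dir: north) : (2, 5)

! maze.sense(dir: east) : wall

! maze.sense(dir: west) : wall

! maze.sense(dir: north) : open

! stack.push(x: north) : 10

! maze.move(dir: north) : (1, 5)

! maze.sense(dir: east) : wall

! maze.sense(dir: west) : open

! stack.push(x: west) : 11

! maze.move(dir: west) : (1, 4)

! maze.sense(dir: west) : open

! stack.push(x: west) : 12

! maze.move(dir: west) : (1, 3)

! maze.sense(dir: south) : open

! stack.push(x: south) : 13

! maze.move(dir: south) : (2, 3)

! maze.sense(dir: south) : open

! stack.push(x: south) : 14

! maze.move(dir: south) : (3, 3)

! maze.sense(dir: south) : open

! stack.push(x: south) : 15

! maze.move(dir: south) : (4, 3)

! maze.sense(dir: west) : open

! stack.push(x: west) : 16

! maze.move(dir: west) : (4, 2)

! maze.sense(dir: south) : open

! stack.push(x: south) : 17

! maze.move(dir: south) : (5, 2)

! maze.sense(dir: south) : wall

! maze.sense(dir: west) : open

! stack.push(x: west) : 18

! maze.move(dir: west) : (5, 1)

! maze.sense(dir: south) : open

! stack.push(x: south) : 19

! maze.move(dir: south) : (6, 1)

! maze.sense(dir: west) : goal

! maze.move(dir: west) : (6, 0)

Answer: (6, 0)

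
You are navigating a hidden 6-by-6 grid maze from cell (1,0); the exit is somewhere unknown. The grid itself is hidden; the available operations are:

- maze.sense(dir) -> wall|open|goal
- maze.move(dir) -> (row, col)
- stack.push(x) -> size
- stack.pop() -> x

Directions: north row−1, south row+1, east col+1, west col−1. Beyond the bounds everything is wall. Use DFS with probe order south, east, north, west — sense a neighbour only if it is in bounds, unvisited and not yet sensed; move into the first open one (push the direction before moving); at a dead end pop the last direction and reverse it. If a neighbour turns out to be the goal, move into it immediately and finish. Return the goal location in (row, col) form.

I invoke sense with south, and see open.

I call push with south, giving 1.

Next I call move with south, : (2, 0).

I use sense with south, → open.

Invoking push with south, → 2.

I use move with south, and observe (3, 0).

Calling sense with south, : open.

Invoking push with south, — result: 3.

Invoking move with south, and see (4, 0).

Using sense with south, and observe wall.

I invoke sense with east, and observe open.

Invoking push with east, → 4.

Invoking move with east, and see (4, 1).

I try sense with south, → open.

Then push with south, and observe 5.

I try move with south, and observe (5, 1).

Next I call sense with east, and see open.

Calling push with east, → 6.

Using move with east, giving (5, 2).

I use sense with east, and get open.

I use push with east, : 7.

I use move with east, and see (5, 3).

Using sense with east, giving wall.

I invoke sense with north, giving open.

Invoking push with north, and get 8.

I try move with north, → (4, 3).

I call sense with east, and get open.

Calling push with east, : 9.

I run move with east, → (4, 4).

I try sense with east, which returns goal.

I use move with east, : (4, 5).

Answer: (4, 5)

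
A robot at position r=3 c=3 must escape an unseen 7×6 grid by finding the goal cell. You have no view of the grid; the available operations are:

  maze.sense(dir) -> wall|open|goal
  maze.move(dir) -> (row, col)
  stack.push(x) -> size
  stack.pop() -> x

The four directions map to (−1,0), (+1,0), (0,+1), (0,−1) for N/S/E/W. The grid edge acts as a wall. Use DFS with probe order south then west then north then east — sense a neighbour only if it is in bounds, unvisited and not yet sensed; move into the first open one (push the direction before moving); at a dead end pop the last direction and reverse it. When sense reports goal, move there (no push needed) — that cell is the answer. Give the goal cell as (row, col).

% sense dir='south'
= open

% push x='south'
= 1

% move dir='south'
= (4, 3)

% sense dir='south'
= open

% push x='south'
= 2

% move dir='south'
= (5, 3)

% sense dir='south'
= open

% push x='south'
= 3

% move dir='south'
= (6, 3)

% sense dir='west'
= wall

% sense dir='east'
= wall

% pop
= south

% move dir='north'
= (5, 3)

% sense dir='west'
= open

% push x='west'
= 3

% move dir='west'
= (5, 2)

% sense dir='west'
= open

% push x='west'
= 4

% move dir='west'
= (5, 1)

% sense dir='south'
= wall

% sense dir='west'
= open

% push x='west'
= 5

% move dir='west'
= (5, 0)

% sense dir='south'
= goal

% move dir='south'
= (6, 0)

Answer: (6, 0)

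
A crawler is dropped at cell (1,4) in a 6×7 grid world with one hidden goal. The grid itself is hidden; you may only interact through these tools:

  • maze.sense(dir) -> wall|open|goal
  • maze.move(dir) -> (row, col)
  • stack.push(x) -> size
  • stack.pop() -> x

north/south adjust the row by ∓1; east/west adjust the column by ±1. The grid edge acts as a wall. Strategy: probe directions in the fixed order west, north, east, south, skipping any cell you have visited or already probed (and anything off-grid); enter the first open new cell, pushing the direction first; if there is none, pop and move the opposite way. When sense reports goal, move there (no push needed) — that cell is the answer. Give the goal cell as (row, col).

Action: maze.sense[dir→west]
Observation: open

Action: stack.push[x→west]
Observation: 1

Action: maze.move[dir→west]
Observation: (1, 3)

Action: maze.sense[dir→west]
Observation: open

Action: stack.push[x→west]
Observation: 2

Action: maze.move[dir→west]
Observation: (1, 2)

Action: maze.sense[dir→west]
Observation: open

Action: stack.push[x→west]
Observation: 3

Action: maze.move[dir→west]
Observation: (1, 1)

Action: maze.sense[dir→west]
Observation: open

Action: stack.push[x→west]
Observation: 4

Action: maze.move[dir→west]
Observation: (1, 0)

Action: maze.sense[dir→north]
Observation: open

Action: stack.push[x→north]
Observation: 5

Action: maze.move[dir→north]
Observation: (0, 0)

Action: maze.sense[dir→east]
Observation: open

Action: stack.push[x→east]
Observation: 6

Action: maze.move[dir→east]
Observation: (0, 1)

Action: maze.sense[dir→east]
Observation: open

Action: stack.push[x→east]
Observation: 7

Action: maze.move[dir→east]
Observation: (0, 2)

Action: maze.sense[dir→east]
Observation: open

Action: stack.push[x→east]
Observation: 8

Action: maze.move[dir→east]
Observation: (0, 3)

Action: maze.sense[dir→east]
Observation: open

Action: stack.push[x→east]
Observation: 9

Action: maze.move[dir→east]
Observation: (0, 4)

Action: maze.sense[dir→east]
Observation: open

Action: stack.push[x→east]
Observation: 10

Action: maze.move[dir→east]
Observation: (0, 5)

Action: maze.sense[dir→east]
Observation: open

Action: stack.push[x→east]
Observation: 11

Action: maze.move[dir→east]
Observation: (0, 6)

Action: maze.sense[dir→south]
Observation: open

Action: stack.push[x→south]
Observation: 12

Action: maze.move[dir→south]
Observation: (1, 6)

Action: maze.sense[dir→west]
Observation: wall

Action: maze.sense[dir→south]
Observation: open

Action: stack.push[x→south]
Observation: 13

Action: maze.move[dir→south]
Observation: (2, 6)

Action: maze.sense[dir→west]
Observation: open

Action: stack.push[x→west]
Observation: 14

Action: maze.move[dir→west]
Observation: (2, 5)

Action: maze.sense[dir→west]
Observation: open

Action: stack.push[x→west]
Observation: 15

Action: maze.move[dir→west]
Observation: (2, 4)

Action: maze.sense[dir→west]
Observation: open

Action: stack.push[x→west]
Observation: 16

Action: maze.move[dir→west]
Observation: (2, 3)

Action: maze.sense[dir→west]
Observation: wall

Action: maze.sense[dir→south]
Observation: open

Action: stack.push[x→south]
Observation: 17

Action: maze.move[dir→south]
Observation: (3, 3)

Action: maze.sense[dir→west]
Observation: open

Action: stack.push[x→west]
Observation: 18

Action: maze.move[dir→west]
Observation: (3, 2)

Action: maze.sense[dir→west]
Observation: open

Action: stack.push[x→west]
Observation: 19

Action: maze.move[dir→west]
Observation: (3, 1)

Action: maze.sense[dir→west]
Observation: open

Action: stack.push[x→west]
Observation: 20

Action: maze.move[dir→west]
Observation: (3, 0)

Action: maze.sense[dir→north]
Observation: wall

Action: maze.sense[dir→south]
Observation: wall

Action: stack.pop[]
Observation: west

Action: maze.move[dir→east]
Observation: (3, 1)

Action: maze.sense[dir→north]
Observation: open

Action: stack.push[x→north]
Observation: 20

Action: maze.move[dir→north]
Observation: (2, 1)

Action: stack.pop[]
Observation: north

Action: maze.move[dir→south]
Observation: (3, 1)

Action: maze.sense[dir→south]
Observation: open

Action: stack.push[x→south]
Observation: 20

Action: maze.move[dir→south]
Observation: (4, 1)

Action: maze.sense[dir→east]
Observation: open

Action: stack.push[x→east]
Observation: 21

Action: maze.move[dir→east]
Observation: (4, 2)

Action: maze.sense[dir→east]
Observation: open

Action: stack.push[x→east]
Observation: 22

Action: maze.move[dir→east]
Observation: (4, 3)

Action: maze.sense[dir→east]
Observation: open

Action: stack.push[x→east]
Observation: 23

Action: maze.move[dir→east]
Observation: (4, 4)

Action: maze.sense[dir→north]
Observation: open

Action: stack.push[x→north]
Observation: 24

Action: maze.move[dir→north]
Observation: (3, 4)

Action: maze.sense[dir→east]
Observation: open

Action: stack.push[x→east]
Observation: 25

Action: maze.move[dir→east]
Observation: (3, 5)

Action: maze.sense[dir→east]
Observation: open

Action: stack.push[x→east]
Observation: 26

Action: maze.move[dir→east]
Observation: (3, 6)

Action: maze.sense[dir→south]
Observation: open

Action: stack.push[x→south]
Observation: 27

Action: maze.move[dir→south]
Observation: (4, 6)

Action: maze.sense[dir→west]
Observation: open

Action: stack.push[x→west]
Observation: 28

Action: maze.move[dir→west]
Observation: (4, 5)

Action: maze.sense[dir→south]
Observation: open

Action: stack.push[x→south]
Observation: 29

Action: maze.move[dir→south]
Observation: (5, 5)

Action: maze.sense[dir→west]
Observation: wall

Action: maze.sense[dir→east]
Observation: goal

Action: maze.move[dir→east]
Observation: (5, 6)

Answer: (5, 6)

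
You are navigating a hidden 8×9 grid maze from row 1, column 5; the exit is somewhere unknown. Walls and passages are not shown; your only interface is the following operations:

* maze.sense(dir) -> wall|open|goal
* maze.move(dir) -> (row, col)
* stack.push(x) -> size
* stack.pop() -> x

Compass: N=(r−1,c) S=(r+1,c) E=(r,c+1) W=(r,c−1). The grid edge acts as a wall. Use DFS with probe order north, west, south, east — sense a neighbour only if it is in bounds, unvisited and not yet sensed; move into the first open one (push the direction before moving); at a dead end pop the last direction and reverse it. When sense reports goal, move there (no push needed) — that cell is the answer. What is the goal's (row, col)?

> maze.sense dir: north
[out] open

> stack.push x: north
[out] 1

> maze.move dir: north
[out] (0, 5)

> maze.sense dir: west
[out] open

> stack.push x: west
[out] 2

> maze.move dir: west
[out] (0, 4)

> maze.sense dir: west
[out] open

> stack.push x: west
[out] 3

> maze.move dir: west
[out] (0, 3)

> maze.sense dir: west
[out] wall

> maze.sense dir: south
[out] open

> stack.push x: south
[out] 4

> maze.move dir: south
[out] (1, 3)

> maze.sense dir: west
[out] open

> stack.push x: west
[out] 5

> maze.move dir: west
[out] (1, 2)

> maze.sense dir: west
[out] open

> stack.push x: west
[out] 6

> maze.move dir: west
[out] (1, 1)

> maze.sense dir: north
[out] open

> stack.push x: north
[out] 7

> maze.move dir: north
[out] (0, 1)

> maze.sense dir: west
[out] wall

> stack.pop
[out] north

> maze.move dir: south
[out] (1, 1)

> maze.sense dir: west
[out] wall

> maze.sense dir: south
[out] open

> stack.push x: south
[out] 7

> maze.move dir: south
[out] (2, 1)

> maze.sense dir: west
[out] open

> stack.push x: west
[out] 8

> maze.move dir: west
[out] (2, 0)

> maze.sense dir: south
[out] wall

> stack.pop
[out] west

> maze.move dir: east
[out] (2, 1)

> maze.sense dir: south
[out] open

> stack.push x: south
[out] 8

> maze.move dir: south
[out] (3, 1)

> maze.sense dir: south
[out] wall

> maze.sense dir: east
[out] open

> stack.push x: east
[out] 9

> maze.move dir: east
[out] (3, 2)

> maze.sense dir: north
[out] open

> stack.push x: north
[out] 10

> maze.move dir: north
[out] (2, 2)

> maze.sense dir: east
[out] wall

> stack.pop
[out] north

> maze.move dir: south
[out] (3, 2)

> maze.sense dir: south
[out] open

> stack.push x: south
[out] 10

> maze.move dir: south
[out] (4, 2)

> maze.sense dir: south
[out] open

> stack.push x: south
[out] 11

> maze.move dir: south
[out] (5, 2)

> maze.sense dir: west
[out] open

> stack.push x: west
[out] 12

> maze.move dir: west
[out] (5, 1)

> maze.sense dir: west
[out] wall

> maze.sense dir: south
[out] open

> stack.push x: south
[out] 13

> maze.move dir: south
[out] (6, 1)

> maze.sense dir: west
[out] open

> stack.push x: west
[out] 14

> maze.move dir: west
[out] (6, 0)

> maze.sense dir: south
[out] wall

> stack.pop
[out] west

> maze.move dir: east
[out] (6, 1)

> maze.sense dir: south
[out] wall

> maze.sense dir: east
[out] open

> stack.push x: east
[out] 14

> maze.move dir: east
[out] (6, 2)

> maze.sense dir: south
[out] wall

> maze.sense dir: east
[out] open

> stack.push x: east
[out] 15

> maze.move dir: east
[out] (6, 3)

> maze.sense dir: north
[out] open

> stack.push x: north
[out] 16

> maze.move dir: north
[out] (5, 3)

> maze.sense dir: north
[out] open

> stack.push x: north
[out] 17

> maze.move dir: north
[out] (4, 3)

> maze.sense dir: north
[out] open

> stack.push x: north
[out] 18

> maze.move dir: north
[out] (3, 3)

> maze.sense dir: east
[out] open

> stack.push x: east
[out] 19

> maze.move dir: east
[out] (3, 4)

> maze.sense dir: north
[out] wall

> maze.sense dir: south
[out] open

> stack.push x: south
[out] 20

> maze.move dir: south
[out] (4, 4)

> maze.sense dir: south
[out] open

> stack.push x: south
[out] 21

> maze.move dir: south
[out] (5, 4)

> maze.sense dir: south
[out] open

> stack.push x: south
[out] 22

> maze.move dir: south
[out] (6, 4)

> maze.sense dir: south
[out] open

> stack.push x: south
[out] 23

> maze.move dir: south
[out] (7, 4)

> maze.sense dir: west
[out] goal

> maze.move dir: west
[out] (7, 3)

Answer: (7, 3)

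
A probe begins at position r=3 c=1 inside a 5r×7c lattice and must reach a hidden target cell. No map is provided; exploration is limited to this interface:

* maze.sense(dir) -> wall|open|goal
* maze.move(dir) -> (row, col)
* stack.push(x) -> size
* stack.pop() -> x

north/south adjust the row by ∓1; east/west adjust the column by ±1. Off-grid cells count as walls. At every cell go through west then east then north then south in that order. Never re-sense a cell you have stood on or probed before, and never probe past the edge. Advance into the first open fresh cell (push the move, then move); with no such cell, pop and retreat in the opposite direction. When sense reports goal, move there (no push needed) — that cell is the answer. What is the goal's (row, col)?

I invoke maze.sense(dir=west), and get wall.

I invoke maze.sense(dir=east), → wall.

Then maze.sense(dir=north), and see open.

I invoke stack.push(x=north), : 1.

Next I call maze.move(dir=north), yielding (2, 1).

I use maze.sense(dir=west), : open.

I run stack.push(x=west), giving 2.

Using maze.move(dir=west), giving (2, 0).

I call maze.sense(dir=north), and see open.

I use stack.push(x=north), : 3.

I try maze.move(dir=north), → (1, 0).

Now I run maze.sense(dir=east), — result: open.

I try stack.push(x=east), — result: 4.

I use maze.move(dir=east), and observe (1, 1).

I run maze.sense(dir=east), which returns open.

Then stack.push(x=east), : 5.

Calling maze.move(dir=east), yielding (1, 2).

I invoke maze.sense(dir=east), which returns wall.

Now I run maze.sense(dir=north), which returns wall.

Then maze.sense(dir=south), yielding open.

Now I run stack.push(x=south), which returns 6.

I use maze.move(dir=south), : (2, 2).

Next I call maze.sense(dir=east), giving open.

Using stack.push(x=east), → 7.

Next I call maze.move(dir=east), giving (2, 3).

I call maze.sense(dir=east), and see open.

I run stack.push(x=east), and see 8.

Invoking maze.move(dir=east), and see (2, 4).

I try maze.sense(dir=east), and see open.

Using stack.push(x=east), and observe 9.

Invoking maze.move(dir=east), and see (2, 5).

Next I call maze.sense(dir=east), — result: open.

I call stack.push(x=east), which returns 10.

Invoking maze.move(dir=east), and get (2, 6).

I use maze.sense(dir=north), — result: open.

I invoke stack.push(x=north), and see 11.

I invoke maze.move(dir=north), : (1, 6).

I call maze.sense(dir=west), — result: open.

Calling stack.push(x=west), and observe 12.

I run maze.move(dir=west), and observe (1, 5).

Then maze.sense(dir=west), giving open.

Then stack.push(x=west), — result: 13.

I try maze.move(dir=west), : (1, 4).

Next I call maze.sense(dir=north), — result: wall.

Next I call stack.pop(), and observe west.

Calling maze.move(dir=east), which returns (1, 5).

I use maze.sense(dir=north), : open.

Now I run stack.push(x=north), and see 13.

Then maze.move(dir=north), yielding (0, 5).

Now I run maze.sense(dir=east), → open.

I try stack.push(x=east), and see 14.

Then maze.move(dir=east), giving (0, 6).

I run stack.pop, and observe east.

I use maze.move(dir=west), → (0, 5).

I use stack.pop, and observe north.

I try maze.move(dir=south), giving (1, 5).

I call stack.pop(), — result: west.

Next I call maze.move(dir=east), → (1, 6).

Calling stack.pop, which returns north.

I try maze.move(dir=south), — result: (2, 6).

Then maze.sense(dir=south), and observe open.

Now I run stack.push(x=south), and see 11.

Now I run maze.move(dir=south), and see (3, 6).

Next I call maze.sense(dir=west), giving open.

I use stack.push(x=west), and see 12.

Invoking maze.move(dir=west), and observe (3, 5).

I invoke maze.sense(dir=west), and see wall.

Invoking maze.sense(dir=south), giving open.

Calling stack.push(x=south), → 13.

Invoking maze.move(dir=south), which returns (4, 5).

Calling maze.sense(dir=west), — result: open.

Next I call stack.push(x=west), and get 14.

I run maze.move(dir=west), — result: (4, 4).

Next I call maze.sense(dir=west), which returns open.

Calling stack.push(x=west), : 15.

Using maze.move(dir=west), yielding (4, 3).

I run maze.sense(dir=west), → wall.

Then maze.sense(dir=north), → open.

Now I run stack.push(x=north), → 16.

I run maze.move(dir=north), giving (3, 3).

Invoking stack.pop(), — result: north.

Calling maze.move(dir=south), → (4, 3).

I try stack.pop, → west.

Using maze.move(dir=east), — result: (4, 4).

I invoke stack.pop(), and see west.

I use maze.move(dir=east), giving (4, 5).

Invoking maze.sense(dir=east), — result: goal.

Next I call maze.move(dir=east), which returns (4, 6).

Answer: (4, 6)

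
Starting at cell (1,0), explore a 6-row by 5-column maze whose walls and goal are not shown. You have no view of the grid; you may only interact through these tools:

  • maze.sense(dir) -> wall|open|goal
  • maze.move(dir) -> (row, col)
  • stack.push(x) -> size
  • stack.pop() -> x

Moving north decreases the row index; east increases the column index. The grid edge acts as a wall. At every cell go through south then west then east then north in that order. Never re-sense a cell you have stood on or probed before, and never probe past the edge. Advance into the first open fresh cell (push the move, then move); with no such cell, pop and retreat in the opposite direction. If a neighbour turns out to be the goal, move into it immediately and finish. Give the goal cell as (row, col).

% sense(dir: south) -> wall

% sense(dir: east) -> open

% push(x: east) -> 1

% move(dir: east) -> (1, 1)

% sense(dir: south) -> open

% push(x: south) -> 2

% move(dir: south) -> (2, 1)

% sense(dir: south) -> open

% push(x: south) -> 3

% move(dir: south) -> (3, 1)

% sense(dir: south) -> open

% push(x: south) -> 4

% move(dir: south) -> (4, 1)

% sense(dir: south) -> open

% push(x: south) -> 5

% move(dir: south) -> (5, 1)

% sense(dir: west) -> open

% push(x: west) -> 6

% move(dir: west) -> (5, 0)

% sense(dir: north) -> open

% push(x: north) -> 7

% move(dir: north) -> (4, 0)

% sense(dir: north) -> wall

% pop() -> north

% move(dir: south) -> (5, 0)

% pop() -> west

% move(dir: east) -> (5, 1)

% sense(dir: east) -> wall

% pop() -> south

% move(dir: north) -> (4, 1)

% sense(dir: east) -> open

% push(x: east) -> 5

% move(dir: east) -> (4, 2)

% sense(dir: east) -> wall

% sense(dir: north) -> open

% push(x: north) -> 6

% move(dir: north) -> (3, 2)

% sense(dir: east) -> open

% push(x: east) -> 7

% move(dir: east) -> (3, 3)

% sense(dir: east) -> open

% push(x: east) -> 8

% move(dir: east) -> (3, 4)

% sense(dir: south) -> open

% push(x: south) -> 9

% move(dir: south) -> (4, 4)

% sense(dir: south) -> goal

% move(dir: south) -> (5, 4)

Answer: (5, 4)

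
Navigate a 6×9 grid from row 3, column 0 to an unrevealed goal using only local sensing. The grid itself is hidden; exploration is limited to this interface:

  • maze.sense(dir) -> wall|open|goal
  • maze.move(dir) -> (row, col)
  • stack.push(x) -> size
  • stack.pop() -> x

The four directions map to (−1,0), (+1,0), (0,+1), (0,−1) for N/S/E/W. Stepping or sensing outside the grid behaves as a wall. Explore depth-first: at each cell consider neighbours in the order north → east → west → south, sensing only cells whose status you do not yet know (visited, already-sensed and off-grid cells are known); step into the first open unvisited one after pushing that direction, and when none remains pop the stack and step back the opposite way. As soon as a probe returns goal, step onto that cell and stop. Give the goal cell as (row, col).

Using sense with dir: north, → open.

I invoke push with x: north, yielding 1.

I invoke move with dir: north, giving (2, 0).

I try sense with dir: north, and observe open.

I try push with x: north, and get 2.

I invoke move with dir: north, yielding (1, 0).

Then sense with dir: north, and get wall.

Calling sense with dir: east, and get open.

I call push with x: east, and observe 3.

I use move with dir: east, giving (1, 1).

I invoke sense with dir: north, : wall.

Next I call sense with dir: east, yielding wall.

Then sense with dir: south, which returns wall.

I run pop(), and observe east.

Now I run move with dir: west, and observe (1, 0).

Now I run pop, — result: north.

Now I run move with dir: south, and get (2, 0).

Calling pop, — result: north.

I invoke move with dir: south, and see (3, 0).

I try sense with dir: east, which returns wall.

I try sense with dir: south, — result: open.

I invoke push with x: south, yielding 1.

I call move with dir: south, and observe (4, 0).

I call sense with dir: east, and get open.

I use push with x: east, → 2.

Next I call move with dir: east, yielding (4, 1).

Invoking sense with dir: east, → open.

I invoke push with x: east, and see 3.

I use move with dir: east, : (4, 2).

I invoke sense with dir: north, → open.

Using push with x: north, which returns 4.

I try move with dir: north, yielding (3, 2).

Now I run sense with dir: north, yielding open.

Using push with x: north, and observe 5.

Next I call move with dir: north, → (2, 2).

I run sense with dir: east, which returns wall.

I try pop, yielding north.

Then move with dir: south, giving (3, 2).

I try sense with dir: east, : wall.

Using pop, giving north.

Invoking move with dir: south, : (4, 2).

Now I run sense with dir: east, which returns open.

I run push with x: east, — result: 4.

I try move with dir: east, and get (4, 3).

Now I run sense with dir: east, → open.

I call push with x: east, : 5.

I call move with dir: east, : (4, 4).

I try sense with dir: north, and see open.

Calling push with x: north, yielding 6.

I try move with dir: north, and observe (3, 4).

Then sense with dir: north, : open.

I try push with x: north, → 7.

I call move with dir: north, — result: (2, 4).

Invoking sense with dir: north, yielding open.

I call push with x: north, : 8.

I run move with dir: north, and observe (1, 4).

Then sense with dir: north, → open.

I invoke push with x: north, — result: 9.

I try move with dir: north, → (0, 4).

Next I call sense with dir: east, and get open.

Calling push with x: east, → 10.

Next I call move with dir: east, giving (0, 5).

I use sense with dir: east, — result: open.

Invoking push with x: east, and see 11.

Next I call move with dir: east, giving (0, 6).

Using sense with dir: east, — result: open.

Using push with x: east, and observe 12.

I call move with dir: east, and observe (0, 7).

Now I run sense with dir: east, which returns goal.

I run move with dir: east, : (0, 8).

Answer: (0, 8)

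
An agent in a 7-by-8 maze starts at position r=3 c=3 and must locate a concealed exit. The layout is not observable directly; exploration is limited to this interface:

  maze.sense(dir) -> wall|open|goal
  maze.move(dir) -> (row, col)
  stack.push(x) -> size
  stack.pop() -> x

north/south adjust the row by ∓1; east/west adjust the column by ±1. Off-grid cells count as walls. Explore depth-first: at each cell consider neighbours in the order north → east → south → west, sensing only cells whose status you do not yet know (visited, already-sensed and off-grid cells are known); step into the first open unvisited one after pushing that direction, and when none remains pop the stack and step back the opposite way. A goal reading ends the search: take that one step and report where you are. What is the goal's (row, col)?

Calling maze.sense on dir→north, → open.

I try stack.push on x→north, and see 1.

I run maze.move on dir→north, which returns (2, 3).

Invoking maze.sense on dir→north, : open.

I call stack.push on x→north, : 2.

I run maze.move on dir→north, : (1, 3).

I try maze.sense on dir→north, which returns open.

I invoke stack.push on x→north, → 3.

I call maze.move on dir→north, which returns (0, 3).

I use maze.sense on dir→east, giving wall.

I run maze.sense on dir→west, — result: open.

I invoke stack.push on x→west, and get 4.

I invoke maze.move on dir→west, — result: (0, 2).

Now I run maze.sense on dir→south, and see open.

I invoke stack.push on x→south, and observe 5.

Then maze.move on dir→south, yielding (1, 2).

Now I run maze.sense on dir→south, : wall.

Invoking maze.sense on dir→west, : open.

Next I call stack.push on x→west, → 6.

I run maze.move on dir→west, giving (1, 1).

I try maze.sense on dir→north, — result: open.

Using stack.push on x→north, and see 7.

I use maze.move on dir→north, and observe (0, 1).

I call maze.sense on dir→west, and observe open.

I use stack.push on x→west, → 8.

Using maze.move on dir→west, yielding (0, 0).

Then maze.sense on dir→south, → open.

I run stack.push on x→south, and observe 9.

I invoke maze.move on dir→south, yielding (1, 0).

Then maze.sense on dir→south, — result: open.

Invoking stack.push on x→south, and observe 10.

Next I call maze.move on dir→south, — result: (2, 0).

I call maze.sense on dir→east, yielding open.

I run stack.push on x→east, : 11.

I run maze.move on dir→east, — result: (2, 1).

I use maze.sense on dir→south, and observe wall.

Calling stack.pop(), and see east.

I try maze.move on dir→west, : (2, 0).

Calling maze.sense on dir→south, — result: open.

Using stack.push on x→south, — result: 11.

I call maze.move on dir→south, — result: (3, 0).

I call maze.sense on dir→south, and get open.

Then stack.push on x→south, and observe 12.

Next I call maze.move on dir→south, : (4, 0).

Next I call maze.sense on dir→east, — result: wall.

I invoke maze.sense on dir→south, — result: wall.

Then stack.pop, and get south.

Now I run maze.move on dir→north, : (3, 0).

Using stack.pop, and see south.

Using maze.move on dir→north, and get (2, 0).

Invoking stack.pop, and see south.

I call maze.move on dir→north, → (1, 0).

Using stack.pop(), and get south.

I try maze.move on dir→north, → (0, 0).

Next I call stack.pop, yielding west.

Then maze.move on dir→east, and see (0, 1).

I use stack.pop(), : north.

Then maze.move on dir→south, and get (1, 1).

I run stack.pop, yielding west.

I use maze.move on dir→east, giving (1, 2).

Now I run stack.pop(), giving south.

Now I run maze.move on dir→north, : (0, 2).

Now I run stack.pop(), and observe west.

I invoke maze.move on dir→east, giving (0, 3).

Invoking stack.pop(), : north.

I invoke maze.move on dir→south, : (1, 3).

I use maze.sense on dir→east, → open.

Invoking stack.push on x→east, giving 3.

I try maze.move on dir→east, and see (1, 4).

Then maze.sense on dir→east, and observe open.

Next I call stack.push on x→east, yielding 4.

I call maze.move on dir→east, yielding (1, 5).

Using maze.sense on dir→north, → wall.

I invoke maze.sense on dir→east, and observe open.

Then stack.push on x→east, yielding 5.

I run maze.move on dir→east, which returns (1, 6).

Next I call maze.sense on dir→north, → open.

Then stack.push on x→north, which returns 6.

Next I call maze.move on dir→north, : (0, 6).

Using maze.sense on dir→east, which returns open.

I use stack.push on x→east, — result: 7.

Then maze.move on dir→east, yielding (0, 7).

I call maze.sense on dir→south, — result: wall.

Calling stack.pop(), — result: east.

Now I run maze.move on dir→west, — result: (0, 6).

Now I run stack.pop, : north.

Using maze.move on dir→south, and see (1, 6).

I try maze.sense on dir→south, — result: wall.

Now I run stack.pop, → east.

Using maze.move on dir→west, which returns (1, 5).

I try maze.sense on dir→south, and see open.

I try stack.push on x→south, and observe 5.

Now I run maze.move on dir→south, giving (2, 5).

Now I run maze.sense on dir→south, yielding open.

Calling stack.push on x→south, — result: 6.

I use maze.move on dir→south, and observe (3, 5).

I run maze.sense on dir→east, and observe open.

Using stack.push on x→east, and get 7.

I invoke maze.move on dir→east, and observe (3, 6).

Using maze.sense on dir→east, and get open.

I try stack.push on x→east, which returns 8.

I try maze.move on dir→east, and get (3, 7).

Calling maze.sense on dir→north, : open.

Using stack.push on x→north, and observe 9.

Next I call maze.move on dir→north, and observe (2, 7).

Using stack.pop(), → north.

I run maze.move on dir→south, : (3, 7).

Next I call maze.sense on dir→south, : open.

Calling stack.push on x→south, : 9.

I run maze.move on dir→south, which returns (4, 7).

I run maze.sense on dir→south, giving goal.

I call maze.move on dir→south, : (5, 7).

Answer: (5, 7)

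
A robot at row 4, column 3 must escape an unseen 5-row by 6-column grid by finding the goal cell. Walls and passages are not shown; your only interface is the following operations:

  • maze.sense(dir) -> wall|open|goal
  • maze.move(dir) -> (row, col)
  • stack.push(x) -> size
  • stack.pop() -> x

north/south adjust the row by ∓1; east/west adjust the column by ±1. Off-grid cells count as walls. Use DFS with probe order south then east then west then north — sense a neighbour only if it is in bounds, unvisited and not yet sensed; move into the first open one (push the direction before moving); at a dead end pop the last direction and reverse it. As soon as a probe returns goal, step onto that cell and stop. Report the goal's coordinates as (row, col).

Calling maze.sense passing east, and get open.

I invoke stack.push passing east, which returns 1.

Calling maze.move passing east, and observe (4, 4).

Invoking maze.sense passing east, : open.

Using stack.push passing east, which returns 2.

Invoking maze.move passing east, and see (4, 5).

Now I run maze.sense passing north, : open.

I try stack.push passing north, — result: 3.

Next I call maze.move passing north, and get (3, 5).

Next I call maze.sense passing west, → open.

Calling stack.push passing west, yielding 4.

I run maze.move passing west, → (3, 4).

Invoking maze.sense passing west, yielding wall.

Next I call maze.sense passing north, which returns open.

I run stack.push passing north, → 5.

Invoking maze.move passing north, and get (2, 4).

I try maze.sense passing east, which returns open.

I try stack.push passing east, → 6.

I try maze.move passing east, and get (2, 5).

I run maze.sense passing north, yielding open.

I use stack.push passing north, giving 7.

I invoke maze.move passing north, which returns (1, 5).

Then maze.sense passing west, and see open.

Calling stack.push passing west, which returns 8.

I try maze.move passing west, which returns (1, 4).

I run maze.sense passing west, : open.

Using stack.push passing west, and see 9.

Now I run maze.move passing west, and observe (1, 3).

Then maze.sense passing south, and get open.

I run stack.push passing south, → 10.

Calling maze.move passing south, and see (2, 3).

Calling maze.sense passing west, and see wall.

I invoke stack.pop(), — result: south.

I run maze.move passing north, → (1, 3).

Invoking maze.sense passing west, → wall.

Calling maze.sense passing north, and observe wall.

I run stack.pop(), giving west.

Then maze.move passing east, → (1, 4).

Then maze.sense passing north, yielding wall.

I try stack.pop(), and observe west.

I invoke maze.move passing east, giving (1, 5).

I call maze.sense passing north, : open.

I invoke stack.push passing north, yielding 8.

I try maze.move passing north, : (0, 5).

I try stack.pop, : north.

Now I run maze.move passing south, and observe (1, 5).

I use stack.pop, → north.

Invoking maze.move passing south, : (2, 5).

Invoking stack.pop(), and see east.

Next I call maze.move passing west, giving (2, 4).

Then stack.pop, and get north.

Invoking maze.move passing south, — result: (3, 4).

I run stack.pop(), and see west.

Next I call maze.move passing east, yielding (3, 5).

I try stack.pop(), and get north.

Calling maze.move passing south, and get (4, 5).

Then stack.pop, — result: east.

Now I run maze.move passing west, giving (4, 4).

Invoking stack.pop, : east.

I try maze.move passing west, which returns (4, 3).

Now I run maze.sense passing west, and observe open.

Now I run stack.push passing west, — result: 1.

Next I call maze.move passing west, → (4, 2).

Next I call maze.sense passing west, : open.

I call stack.push passing west, which returns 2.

Using maze.move passing west, : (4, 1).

Next I call maze.sense passing west, which returns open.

Calling stack.push passing west, and see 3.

Using maze.move passing west, giving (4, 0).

Now I run maze.sense passing north, and see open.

Using stack.push passing north, which returns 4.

Invoking maze.move passing north, and observe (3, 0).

I run maze.sense passing east, and see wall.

Invoking maze.sense passing north, which returns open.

Then stack.push passing north, and observe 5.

I invoke maze.move passing north, giving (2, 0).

I run maze.sense passing east, — result: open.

I call stack.push passing east, and observe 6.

Then maze.move passing east, yielding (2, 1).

Now I run maze.sense passing north, — result: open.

I invoke stack.push passing north, and observe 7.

Then maze.move passing north, and see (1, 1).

Invoking maze.sense passing west, : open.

I try stack.push passing west, — result: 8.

I run maze.move passing west, which returns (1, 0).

I try maze.sense passing north, : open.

I use stack.push passing north, and get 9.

I invoke maze.move passing north, → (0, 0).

Then maze.sense passing east, and observe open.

I run stack.push passing east, yielding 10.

Using maze.move passing east, — result: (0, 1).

Invoking maze.sense passing east, — result: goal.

I try maze.move passing east, and observe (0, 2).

Answer: (0, 2)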